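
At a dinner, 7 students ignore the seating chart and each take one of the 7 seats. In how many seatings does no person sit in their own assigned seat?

The subfactorial !7 = [7!/e] (nearest integer).
7! = 5040, and 5040/e ≈ 1854.11, so !7 = 1854.

1854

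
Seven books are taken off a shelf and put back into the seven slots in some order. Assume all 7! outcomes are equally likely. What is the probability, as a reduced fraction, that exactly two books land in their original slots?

Favorable outcomes: C(7,2)·!5 = 21·44 = 924.
Total outcomes: 7! = 5040.
Probability = 924/5040 = 11/60.

11/60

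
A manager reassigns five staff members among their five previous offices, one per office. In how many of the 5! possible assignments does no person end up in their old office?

44

By inclusion-exclusion, !5 = Σ (-1)^k · 5!/k! for k=0..5
= 5! - 5!/1! + 5!/2! - 5!/3! + 5!/4! - 5!/5!
= 120 - 120 + 60 - 20 + 5 - 1
= 44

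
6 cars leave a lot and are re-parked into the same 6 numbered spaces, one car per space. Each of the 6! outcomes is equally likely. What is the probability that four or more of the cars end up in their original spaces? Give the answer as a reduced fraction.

1/45

Favorable outcomes: Σ_{i≥4} C(6,i)·!(6-i) = 15·1 + 6·0 + 1·1 = 16.
Total outcomes: 6! = 720.
Probability = 16/720 = 1/45.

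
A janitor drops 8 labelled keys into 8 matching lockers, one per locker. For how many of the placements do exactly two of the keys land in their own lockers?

7420

Pick the 2 fixed positions: C(8,2) = 28 ways.
The other 6 form a derangement: !6 = 265.
Total: 28 × 265 = 7420.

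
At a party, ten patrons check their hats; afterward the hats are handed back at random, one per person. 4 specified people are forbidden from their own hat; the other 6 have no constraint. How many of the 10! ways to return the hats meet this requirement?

2399760

Inclusion-exclusion on the 4 forbidden self-matches:
Σ_{j=0}^{4} (-1)^j C(4,j)(10-j)!
= C(4,0)·10! - C(4,1)·9! + C(4,2)·8! - C(4,3)·7! + C(4,4)·6!
= 3628800 - 1451520 + 241920 - 20160 + 720
= 2399760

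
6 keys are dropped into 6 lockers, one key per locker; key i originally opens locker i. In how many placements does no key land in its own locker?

By inclusion-exclusion, !6 = Σ (-1)^k · 6!/k! for k=0..6
= 6! - 6!/1! + 6!/2! - 6!/3! + 6!/4! - 6!/5! + 6!/6!
= 720 - 720 + 360 - 120 + 30 - 6 + 1
= 265

265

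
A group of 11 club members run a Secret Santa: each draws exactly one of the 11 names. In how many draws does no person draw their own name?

Recurrence: !11 = 10·(!10 + !9).
!11 = 10·(1334961 + 133496) = 10·1468457 = 14684570

14684570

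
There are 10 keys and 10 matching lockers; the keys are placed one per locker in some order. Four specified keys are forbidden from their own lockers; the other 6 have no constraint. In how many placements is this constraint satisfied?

Let A_j be the event that the j-th constrained one is fixed. By inclusion-exclusion over the 4 events:
Σ_{j=0}^{4} (-1)^j C(4,j)(10-j)!
= C(4,0)·10! - C(4,1)·9! + C(4,2)·8! - C(4,3)·7! + C(4,4)·6!
= 3628800 - 1451520 + 241920 - 20160 + 720
= 2399760

2399760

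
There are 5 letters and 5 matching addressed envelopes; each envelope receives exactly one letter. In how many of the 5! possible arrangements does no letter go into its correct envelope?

44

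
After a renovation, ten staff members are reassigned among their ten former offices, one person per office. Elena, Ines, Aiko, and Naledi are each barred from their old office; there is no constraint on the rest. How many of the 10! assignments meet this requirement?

Let A_j be the event that the j-th constrained one is fixed. By inclusion-exclusion over the 4 events:
Σ_{j=0}^{4} (-1)^j C(4,j)(10-j)!
= C(4,0)·10! - C(4,1)·9! + C(4,2)·8! - C(4,3)·7! + C(4,4)·6!
= 3628800 - 1451520 + 241920 - 20160 + 720
= 2399760

2399760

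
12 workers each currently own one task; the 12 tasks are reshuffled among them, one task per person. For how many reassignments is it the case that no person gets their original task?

176214841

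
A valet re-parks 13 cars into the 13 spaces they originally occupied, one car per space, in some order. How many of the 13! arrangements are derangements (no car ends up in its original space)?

2290792932

The number of derangements of 13 is !13 = Σ_{k=0}^{13} (-1)^k·13!/k!
= 13! - 13!/1! + 13!/2! - 13!/3! + 13!/4! - 13!/5! + 13!/6! - 13!/7! + 13!/8! - 13!/9! + 13!/10! - 13!/11! + 13!/12! - 13!/13!
= 6227020800 - 6227020800 + 3113510400 - 1037836800 + 259459200 - 51891840 + 8648640 - 1235520 + 154440 - 17160 + 1716 - 156 + 13 - 1
= 2290792932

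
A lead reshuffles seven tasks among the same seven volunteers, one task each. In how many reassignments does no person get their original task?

1854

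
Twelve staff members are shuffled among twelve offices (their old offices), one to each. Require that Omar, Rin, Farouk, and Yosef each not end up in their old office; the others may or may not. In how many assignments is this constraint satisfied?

339696000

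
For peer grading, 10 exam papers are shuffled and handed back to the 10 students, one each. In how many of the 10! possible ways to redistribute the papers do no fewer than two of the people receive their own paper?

958879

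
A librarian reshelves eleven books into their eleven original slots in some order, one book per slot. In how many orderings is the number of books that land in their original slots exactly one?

14684571

Choose which one of the 11 is fixed: C(11,1) = 11.
The other 10 form a derangement: !10 = 1334961.
Total: 11 × 1334961 = 14684571.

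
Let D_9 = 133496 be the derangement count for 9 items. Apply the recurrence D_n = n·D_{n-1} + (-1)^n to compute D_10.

1334961

D_10 = 10·133496 + 1 = 1334961.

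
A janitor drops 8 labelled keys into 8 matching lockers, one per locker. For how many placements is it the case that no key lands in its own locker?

!8 = 8! · Σ_{k=0}^{8} (-1)^k/k!
= 8! - 8!/1! + 8!/2! - 8!/3! + 8!/4! - 8!/5! + 8!/6! - 8!/7! + 8!/8!
= 40320 - 40320 + 20160 - 6720 + 1680 - 336 + 56 - 8 + 1
= 14833

14833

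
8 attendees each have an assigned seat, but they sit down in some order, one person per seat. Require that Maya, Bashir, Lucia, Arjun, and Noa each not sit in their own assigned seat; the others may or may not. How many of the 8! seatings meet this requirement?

Inclusion-exclusion on the 5 forbidden self-matches:
Σ_{j=0}^{5} (-1)^j C(5,j)(8-j)!
= C(5,0)·8! - C(5,1)·7! + C(5,2)·6! - C(5,3)·5! + C(5,4)·4! - C(5,5)·3!
= 40320 - 25200 + 7200 - 1200 + 120 - 6
= 21234

21234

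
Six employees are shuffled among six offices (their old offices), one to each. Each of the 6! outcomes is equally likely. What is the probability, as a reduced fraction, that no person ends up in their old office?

53/144

Favorable outcomes: !6 = 265.
Total outcomes: 6! = 720.
Probability = 265/720 = 53/144.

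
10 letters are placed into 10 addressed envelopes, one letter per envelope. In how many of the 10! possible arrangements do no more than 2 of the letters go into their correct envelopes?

3337406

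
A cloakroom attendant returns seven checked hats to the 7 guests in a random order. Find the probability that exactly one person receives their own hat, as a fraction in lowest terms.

53/144

Favorable outcomes: C(7,1)·!6 = 7·265 = 1855.
Total outcomes: 7! = 5040.
Probability = 1855/5040 = 53/144.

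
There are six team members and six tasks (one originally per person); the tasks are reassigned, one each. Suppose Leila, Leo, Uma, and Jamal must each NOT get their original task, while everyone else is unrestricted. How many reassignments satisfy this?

362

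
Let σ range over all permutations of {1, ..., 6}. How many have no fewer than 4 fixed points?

# with exactly i fixed is C(6,i)·!(6-i); sum over i=4..6:
  i=4: C(6,4)·!2 = 15·1 = 15
  i=5: C(6,5)·!1 = 6·0 = 0
  i=6: C(6,6)·!0 = 1·1 = 1
Total = 16.

16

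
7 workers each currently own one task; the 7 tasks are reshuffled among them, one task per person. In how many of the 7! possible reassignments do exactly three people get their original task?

Choose which 3 of the 7 are fixed: C(7,3) = 35.
The other 4 form a derangement: !4 = 9.
Total: 35 × 9 = 315.

315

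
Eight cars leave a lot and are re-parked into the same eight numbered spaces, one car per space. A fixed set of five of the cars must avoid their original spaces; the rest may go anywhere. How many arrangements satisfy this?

Let A_j be the event that the j-th constrained one is fixed. By inclusion-exclusion over the 5 events:
Σ_{j=0}^{5} (-1)^j C(5,j)(8-j)!
= C(5,0)·8! - C(5,1)·7! + C(5,2)·6! - C(5,3)·5! + C(5,4)·4! - C(5,5)·3!
= 40320 - 25200 + 7200 - 1200 + 120 - 6
= 21234

21234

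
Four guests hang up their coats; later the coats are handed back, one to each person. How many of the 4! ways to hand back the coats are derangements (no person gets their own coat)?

9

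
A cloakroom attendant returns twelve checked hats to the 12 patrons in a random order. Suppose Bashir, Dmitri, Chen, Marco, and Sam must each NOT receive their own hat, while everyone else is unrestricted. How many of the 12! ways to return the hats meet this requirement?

Let A_j be the event that the j-th constrained one is fixed. By inclusion-exclusion over the 5 events:
Σ_{j=0}^{5} (-1)^j C(5,j)(12-j)!
= C(5,0)·12! - C(5,1)·11! + C(5,2)·10! - C(5,3)·9! + C(5,4)·8! - C(5,5)·7!
= 479001600 - 199584000 + 36288000 - 3628800 + 201600 - 5040
= 312273360

312273360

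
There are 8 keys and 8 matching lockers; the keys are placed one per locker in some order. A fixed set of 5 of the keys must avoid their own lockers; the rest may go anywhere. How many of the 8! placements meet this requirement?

Inclusion-exclusion on the 5 forbidden self-matches:
Σ_{j=0}^{5} (-1)^j C(5,j)(8-j)!
= C(5,0)·8! - C(5,1)·7! + C(5,2)·6! - C(5,3)·5! + C(5,4)·4! - C(5,5)·3!
= 40320 - 25200 + 7200 - 1200 + 120 - 6
= 21234

21234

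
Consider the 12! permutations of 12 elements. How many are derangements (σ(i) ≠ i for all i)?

176214841

!12 is the nearest integer to 12!/e.
12! = 479001600, and 479001600/e ≈ 176214840.93, so !12 = 176214841.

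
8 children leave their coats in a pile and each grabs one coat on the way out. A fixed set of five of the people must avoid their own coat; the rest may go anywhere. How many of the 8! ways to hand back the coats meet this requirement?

21234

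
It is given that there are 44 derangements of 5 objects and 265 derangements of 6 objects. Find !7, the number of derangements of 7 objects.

1854

!7 = (7-1)·(!6 + !5) = 6·(265 + 44) = 6·309 = 1854.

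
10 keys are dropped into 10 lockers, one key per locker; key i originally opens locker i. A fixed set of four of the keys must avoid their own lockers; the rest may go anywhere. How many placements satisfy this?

2399760

Inclusion-exclusion on the 4 forbidden self-matches:
Σ_{j=0}^{4} (-1)^j C(4,j)(10-j)!
= C(4,0)·10! - C(4,1)·9! + C(4,2)·8! - C(4,3)·7! + C(4,4)·6!
= 3628800 - 1451520 + 241920 - 20160 + 720
= 2399760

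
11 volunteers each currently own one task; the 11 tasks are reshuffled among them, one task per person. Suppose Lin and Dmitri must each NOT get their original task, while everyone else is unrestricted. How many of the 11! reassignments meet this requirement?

33022080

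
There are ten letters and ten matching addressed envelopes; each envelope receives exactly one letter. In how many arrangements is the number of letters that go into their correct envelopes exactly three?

Choose which 3 of the 10 are fixed: C(10,3) = 120.
The other 7 form a derangement: !7 = 1854.
Total: 120 × 1854 = 222480.

222480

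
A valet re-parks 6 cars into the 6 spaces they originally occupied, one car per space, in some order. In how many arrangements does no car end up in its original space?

265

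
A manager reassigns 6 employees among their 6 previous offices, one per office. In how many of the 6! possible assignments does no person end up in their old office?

265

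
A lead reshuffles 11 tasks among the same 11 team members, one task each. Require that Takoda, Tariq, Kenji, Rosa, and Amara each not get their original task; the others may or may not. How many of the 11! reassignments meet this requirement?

Let A_j be the event that the j-th constrained one is fixed. By inclusion-exclusion over the 5 events:
Σ_{j=0}^{5} (-1)^j C(5,j)(11-j)!
= C(5,0)·11! - C(5,1)·10! + C(5,2)·9! - C(5,3)·8! + C(5,4)·7! - C(5,5)·6!
= 39916800 - 18144000 + 3628800 - 403200 + 25200 - 720
= 25022880

25022880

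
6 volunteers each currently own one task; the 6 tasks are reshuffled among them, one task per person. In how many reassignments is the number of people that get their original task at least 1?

455

# with exactly i fixed is C(6,i)·!(6-i); sum over i=1..6:
  i=1: C(6,1)·!5 = 6·44 = 264
  i=2: C(6,2)·!4 = 15·9 = 135
  i=3: C(6,3)·!3 = 20·2 = 40
  i=4: C(6,4)·!2 = 15·1 = 15
  i=5: C(6,5)·!1 = 6·0 = 0
  i=6: C(6,6)·!0 = 1·1 = 1
Total = 455.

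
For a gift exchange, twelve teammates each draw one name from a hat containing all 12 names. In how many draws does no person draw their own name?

176214841

Recurrence: !12 = 12·!11 + (-1)^12.
!12 = 12·14684570 + 1 = 176214841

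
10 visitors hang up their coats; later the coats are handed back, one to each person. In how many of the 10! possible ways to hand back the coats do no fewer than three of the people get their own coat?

# with exactly i fixed is C(10,i)·!(10-i); sum over i=3..10:
  i=3: C(10,3)·!7 = 120·1854 = 222480
  i=4: C(10,4)·!6 = 210·265 = 55650
  i=5: C(10,5)·!5 = 252·44 = 11088
  i=6: C(10,6)·!4 = 210·9 = 1890
  i=7: C(10,7)·!3 = 120·2 = 240
  i=8: C(10,8)·!2 = 45·1 = 45
  i=9: C(10,9)·!1 = 10·0 = 0
  i=10: C(10,10)·!0 = 1·1 = 1
Total = 291394.

291394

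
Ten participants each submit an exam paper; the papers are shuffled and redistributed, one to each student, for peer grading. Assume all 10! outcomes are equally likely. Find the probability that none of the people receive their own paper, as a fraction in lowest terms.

16481/44800

Favorable outcomes: !10 = 1334961.
Total outcomes: 10! = 3628800.
Probability = 1334961/3628800 = 16481/44800.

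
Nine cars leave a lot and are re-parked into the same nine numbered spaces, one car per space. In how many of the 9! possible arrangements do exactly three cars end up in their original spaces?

22260

Pick the 3 fixed positions: C(9,3) = 84 ways.
The remaining 6 must be deranged: !6 = 265.
Total: 84 × 265 = 22260.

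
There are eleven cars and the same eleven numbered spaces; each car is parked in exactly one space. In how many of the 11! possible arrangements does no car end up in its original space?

By inclusion-exclusion, !11 = Σ (-1)^k · 11!/k! for k=0..11
= 11! - 11!/1! + 11!/2! - 11!/3! + 11!/4! - 11!/5! + 11!/6! - 11!/7! + 11!/8! - 11!/9! + 11!/10! - 11!/11!
= 39916800 - 39916800 + 19958400 - 6652800 + 1663200 - 332640 + 55440 - 7920 + 990 - 110 + 11 - 1
= 14684570

14684570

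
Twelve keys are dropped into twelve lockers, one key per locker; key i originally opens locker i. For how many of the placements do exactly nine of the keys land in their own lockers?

Pick the 9 fixed positions: C(12,9) = 220 ways.
The other 3 form a derangement: !3 = 2.
Total: 220 × 2 = 440.

440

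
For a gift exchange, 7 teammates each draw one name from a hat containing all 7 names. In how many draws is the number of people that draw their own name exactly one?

Pick the single fixed position: C(7,1) = 7 ways.
The remaining 6 must be deranged: !6 = 265.
Total: 7 × 265 = 1855.

1855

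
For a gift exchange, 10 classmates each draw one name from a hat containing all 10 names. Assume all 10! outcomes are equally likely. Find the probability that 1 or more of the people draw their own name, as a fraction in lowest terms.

28319/44800

Favorable outcomes: Σ_{i≥1} C(10,i)·!(10-i) = 10·133496 + 45·14833 + 120·1854 + 210·265 + 252·44 + 210·9 + 120·2 + 45·1 + 10·0 + 1·1 = 2293839.
Total outcomes: 10! = 3628800.
Probability = 2293839/3628800 = 28319/44800.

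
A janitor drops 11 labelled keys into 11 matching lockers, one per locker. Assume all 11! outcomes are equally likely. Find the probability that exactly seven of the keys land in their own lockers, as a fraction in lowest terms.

1/13440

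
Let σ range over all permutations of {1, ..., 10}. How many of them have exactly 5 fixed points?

Choose which 5 of the 10 are fixed: C(10,5) = 252.
The other 5 form a derangement: !5 = 44.
Total: 252 × 44 = 11088.

11088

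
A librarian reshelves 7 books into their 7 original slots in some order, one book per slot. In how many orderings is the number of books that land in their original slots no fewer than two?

1331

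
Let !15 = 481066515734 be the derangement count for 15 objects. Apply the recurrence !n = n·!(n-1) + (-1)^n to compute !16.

7697064251745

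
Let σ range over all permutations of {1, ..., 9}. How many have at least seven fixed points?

37

Sum C(9,i)·!(9-i) for i = 7..9:
  i=7: C(9,7)·!2 = 36·1 = 36
  i=8: C(9,8)·!1 = 9·0 = 0
  i=9: C(9,9)·!0 = 1·1 = 1
Total = 37.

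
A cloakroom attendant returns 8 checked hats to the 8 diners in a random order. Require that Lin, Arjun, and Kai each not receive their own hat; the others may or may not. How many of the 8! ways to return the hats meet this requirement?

Inclusion-exclusion on the 3 forbidden self-matches:
Σ_{j=0}^{3} (-1)^j C(3,j)(8-j)!
= C(3,0)·8! - C(3,1)·7! + C(3,2)·6! - C(3,3)·5!
= 40320 - 15120 + 2160 - 120
= 27240

27240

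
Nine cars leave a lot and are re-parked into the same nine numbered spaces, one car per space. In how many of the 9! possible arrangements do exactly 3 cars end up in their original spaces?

Pick the 3 fixed positions: C(9,3) = 84 ways.
The remaining 6 must be deranged: !6 = 265.
Total: 84 × 265 = 22260.

22260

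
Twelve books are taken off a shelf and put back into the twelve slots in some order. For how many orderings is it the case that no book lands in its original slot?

176214841

By inclusion-exclusion, !12 = Σ (-1)^k · 12!/k! for k=0..12
= 12! - 12!/1! + 12!/2! - 12!/3! + 12!/4! - 12!/5! + 12!/6! - 12!/7! + 12!/8! - 12!/9! + 12!/10! - 12!/11! + 12!/12!
= 479001600 - 479001600 + 239500800 - 79833600 + 19958400 - 3991680 + 665280 - 95040 + 11880 - 1320 + 132 - 12 + 1
= 176214841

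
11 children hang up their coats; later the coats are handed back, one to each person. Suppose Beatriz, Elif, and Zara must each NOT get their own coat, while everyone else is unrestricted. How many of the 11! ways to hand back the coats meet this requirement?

30078720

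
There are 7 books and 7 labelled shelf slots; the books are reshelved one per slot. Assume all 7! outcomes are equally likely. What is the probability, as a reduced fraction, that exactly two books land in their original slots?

11/60

Favorable outcomes: C(7,2)·!5 = 21·44 = 924.
Total outcomes: 7! = 5040.
Probability = 924/5040 = 11/60.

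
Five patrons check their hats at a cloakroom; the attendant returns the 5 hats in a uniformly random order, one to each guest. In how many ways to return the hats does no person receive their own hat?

The subfactorial !5 = [5!/e] (nearest integer).
5! = 120, and 120/e ≈ 44.15, so !5 = 44.

44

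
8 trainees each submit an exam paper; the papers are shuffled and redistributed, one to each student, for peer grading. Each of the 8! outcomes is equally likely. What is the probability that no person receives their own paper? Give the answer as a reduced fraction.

2119/5760

Favorable outcomes: !8 = 14833.
Total outcomes: 8! = 40320.
Probability = 14833/40320 = 2119/5760.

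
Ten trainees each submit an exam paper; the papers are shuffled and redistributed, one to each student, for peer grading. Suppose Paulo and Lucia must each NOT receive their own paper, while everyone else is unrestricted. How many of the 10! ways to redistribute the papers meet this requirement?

2943360

Let A_j be the event that the j-th constrained one is fixed. By inclusion-exclusion over the 2 events:
Σ_{j=0}^{2} (-1)^j C(2,j)(10-j)!
= C(2,0)·10! - C(2,1)·9! + C(2,2)·8!
= 3628800 - 725760 + 40320
= 2943360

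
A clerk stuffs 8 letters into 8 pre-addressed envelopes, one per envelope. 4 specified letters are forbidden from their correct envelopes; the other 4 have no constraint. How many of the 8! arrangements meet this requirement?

24024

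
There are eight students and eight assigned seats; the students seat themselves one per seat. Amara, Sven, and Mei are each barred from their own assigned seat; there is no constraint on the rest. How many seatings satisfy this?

Inclusion-exclusion on the 3 forbidden self-matches:
Σ_{j=0}^{3} (-1)^j C(3,j)(8-j)!
= C(3,0)·8! - C(3,1)·7! + C(3,2)·6! - C(3,3)·5!
= 40320 - 15120 + 2160 - 120
= 27240

27240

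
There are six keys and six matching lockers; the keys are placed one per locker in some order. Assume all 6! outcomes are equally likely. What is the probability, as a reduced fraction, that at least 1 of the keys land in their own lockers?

91/144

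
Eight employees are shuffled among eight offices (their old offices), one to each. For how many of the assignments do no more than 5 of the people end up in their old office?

# with exactly i fixed is C(8,i)·!(8-i); sum over i=0..5:
  i=0: C(8,0)·!8 = 1·14833 = 14833
  i=1: C(8,1)·!7 = 8·1854 = 14832
  i=2: C(8,2)·!6 = 28·265 = 7420
  i=3: C(8,3)·!5 = 56·44 = 2464
  i=4: C(8,4)·!4 = 70·9 = 630
  i=5: C(8,5)·!3 = 56·2 = 112
Total = 40291.

40291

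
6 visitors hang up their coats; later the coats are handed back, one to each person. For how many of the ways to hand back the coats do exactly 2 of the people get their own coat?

Pick the 2 fixed positions: C(6,2) = 15 ways.
The other 4 form a derangement: !4 = 9.
Total: 15 × 9 = 135.

135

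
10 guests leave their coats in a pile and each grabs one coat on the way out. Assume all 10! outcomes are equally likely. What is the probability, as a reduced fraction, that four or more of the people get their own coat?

34457/1814400

Favorable outcomes: Σ_{i≥4} C(10,i)·!(10-i) = 210·265 + 252·44 + 210·9 + 120·2 + 45·1 + 10·0 + 1·1 = 68914.
Total outcomes: 10! = 3628800.
Probability = 68914/3628800 = 34457/1814400.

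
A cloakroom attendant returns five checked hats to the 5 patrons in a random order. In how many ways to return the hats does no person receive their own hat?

44

The subfactorial !5 = [5!/e] (nearest integer).
5! = 120, and 120/e ≈ 44.15, so !5 = 44.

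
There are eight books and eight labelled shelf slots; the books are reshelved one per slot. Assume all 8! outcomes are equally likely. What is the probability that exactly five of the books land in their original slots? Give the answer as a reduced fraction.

Favorable outcomes: C(8,5)·!3 = 56·2 = 112.
Total outcomes: 8! = 40320.
Probability = 112/40320 = 1/360.

1/360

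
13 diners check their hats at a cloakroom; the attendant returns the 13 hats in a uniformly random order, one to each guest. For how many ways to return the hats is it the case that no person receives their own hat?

!13 is the nearest integer to 13!/e.
13! = 6227020800, and 6227020800/e ≈ 2290792932.07, so !13 = 2290792932.

2290792932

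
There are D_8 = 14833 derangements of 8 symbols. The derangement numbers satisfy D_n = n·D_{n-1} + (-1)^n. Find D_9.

133496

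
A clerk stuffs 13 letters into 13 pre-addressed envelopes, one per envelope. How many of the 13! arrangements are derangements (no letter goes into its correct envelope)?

2290792932

Recurrence: !13 = 12·(!12 + !11).
!13 = 12·(176214841 + 14684570) = 12·190899411 = 2290792932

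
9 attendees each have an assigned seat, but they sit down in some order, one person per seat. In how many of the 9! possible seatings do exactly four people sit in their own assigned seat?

5544

Pick the 4 fixed positions: C(9,4) = 126 ways.
The remaining 5 must be deranged: !5 = 44.
Total: 126 × 44 = 5544.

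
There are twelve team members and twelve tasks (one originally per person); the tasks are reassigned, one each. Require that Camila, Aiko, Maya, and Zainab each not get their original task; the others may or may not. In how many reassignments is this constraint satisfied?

339696000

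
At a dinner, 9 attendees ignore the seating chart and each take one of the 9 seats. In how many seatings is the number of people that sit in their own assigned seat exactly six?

168

Choose which 6 of the 9 are fixed: C(9,6) = 84.
The remaining 3 must be deranged: !3 = 2.
Total: 84 × 2 = 168.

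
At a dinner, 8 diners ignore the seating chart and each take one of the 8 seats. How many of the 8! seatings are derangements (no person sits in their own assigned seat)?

14833

Use !n = n·!(n-1) + (-1)^n.
!8 = 8·1854 + 1 = 14833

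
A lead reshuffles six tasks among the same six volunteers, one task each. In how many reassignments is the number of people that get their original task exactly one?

264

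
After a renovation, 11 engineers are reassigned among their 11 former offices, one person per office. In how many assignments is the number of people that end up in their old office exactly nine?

55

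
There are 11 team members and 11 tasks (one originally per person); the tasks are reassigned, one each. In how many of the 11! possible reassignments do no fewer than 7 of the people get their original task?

Sum C(11,i)·!(11-i) for i = 7..11:
  i=7: C(11,7)·!4 = 330·9 = 2970
  i=8: C(11,8)·!3 = 165·2 = 330
  i=9: C(11,9)·!2 = 55·1 = 55
  i=10: C(11,10)·!1 = 11·0 = 0
  i=11: C(11,11)·!0 = 1·1 = 1
Total = 3356.

3356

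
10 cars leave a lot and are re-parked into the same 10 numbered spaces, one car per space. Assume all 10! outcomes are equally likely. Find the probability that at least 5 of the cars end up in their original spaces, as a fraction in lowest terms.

829/226800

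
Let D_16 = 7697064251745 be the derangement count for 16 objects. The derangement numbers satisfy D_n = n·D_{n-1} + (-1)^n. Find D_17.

130850092279664

D_17 = 17·7697064251745 - 1 = 130850092279664.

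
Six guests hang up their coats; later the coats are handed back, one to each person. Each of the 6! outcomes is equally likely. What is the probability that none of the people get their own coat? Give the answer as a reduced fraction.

53/144

Favorable outcomes: !6 = 265.
Total outcomes: 6! = 720.
Probability = 265/720 = 53/144.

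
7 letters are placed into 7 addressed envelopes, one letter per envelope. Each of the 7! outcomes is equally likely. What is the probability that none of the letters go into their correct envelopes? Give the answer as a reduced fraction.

103/280

Favorable outcomes: !7 = 1854.
Total outcomes: 7! = 5040.
Probability = 1854/5040 = 103/280.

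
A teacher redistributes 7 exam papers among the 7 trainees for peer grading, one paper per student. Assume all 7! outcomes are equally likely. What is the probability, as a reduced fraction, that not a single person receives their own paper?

103/280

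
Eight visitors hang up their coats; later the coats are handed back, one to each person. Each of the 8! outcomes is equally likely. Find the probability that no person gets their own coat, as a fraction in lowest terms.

2119/5760

Favorable outcomes: !8 = 14833.
Total outcomes: 8! = 40320.
Probability = 14833/40320 = 2119/5760.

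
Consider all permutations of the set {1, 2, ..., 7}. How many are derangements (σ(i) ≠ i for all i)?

By inclusion-exclusion, !7 = Σ (-1)^k · 7!/k! for k=0..7
= 7! - 7!/1! + 7!/2! - 7!/3! + 7!/4! - 7!/5! + 7!/6! - 7!/7!
= 5040 - 5040 + 2520 - 840 + 210 - 42 + 7 - 1
= 1854

1854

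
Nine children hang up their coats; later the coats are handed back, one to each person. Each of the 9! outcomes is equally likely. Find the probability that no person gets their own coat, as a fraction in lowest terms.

Favorable outcomes: !9 = 133496.
Total outcomes: 9! = 362880.
Probability = 133496/362880 = 16687/45360.

16687/45360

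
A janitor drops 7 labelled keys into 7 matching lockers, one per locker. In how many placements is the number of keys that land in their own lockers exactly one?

Pick the single fixed position: C(7,1) = 7 ways.
The remaining 6 must be deranged: !6 = 265.
Total: 7 × 265 = 1855.

1855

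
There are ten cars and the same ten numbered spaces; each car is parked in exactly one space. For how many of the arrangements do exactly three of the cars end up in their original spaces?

222480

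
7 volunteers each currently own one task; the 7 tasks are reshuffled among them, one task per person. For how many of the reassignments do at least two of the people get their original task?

1331

Sum C(7,i)·!(7-i) for i = 2..7:
  i=2: C(7,2)·!5 = 21·44 = 924
  i=3: C(7,3)·!4 = 35·9 = 315
  i=4: C(7,4)·!3 = 35·2 = 70
  i=5: C(7,5)·!2 = 21·1 = 21
  i=6: C(7,6)·!1 = 7·0 = 0
  i=7: C(7,7)·!0 = 1·1 = 1
Total = 1331.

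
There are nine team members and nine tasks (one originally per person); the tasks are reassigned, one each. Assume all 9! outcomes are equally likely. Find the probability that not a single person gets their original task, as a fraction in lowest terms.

16687/45360

Favorable outcomes: !9 = 133496.
Total outcomes: 9! = 362880.
Probability = 133496/362880 = 16687/45360.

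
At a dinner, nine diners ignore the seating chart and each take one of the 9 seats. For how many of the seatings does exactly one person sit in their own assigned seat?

133497

Pick the single fixed position: C(9,1) = 9 ways.
The other 8 form a derangement: !8 = 14833.
Total: 9 × 14833 = 133497.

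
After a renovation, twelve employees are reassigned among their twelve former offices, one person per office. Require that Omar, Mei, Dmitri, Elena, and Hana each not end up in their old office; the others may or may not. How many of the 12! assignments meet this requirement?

312273360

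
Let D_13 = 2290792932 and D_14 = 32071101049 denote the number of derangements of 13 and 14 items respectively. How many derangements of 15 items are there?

481066515734

D_15 = (15-1)·(D_14 + D_13) = 14·(32071101049 + 2290792932) = 14·34361893981 = 481066515734.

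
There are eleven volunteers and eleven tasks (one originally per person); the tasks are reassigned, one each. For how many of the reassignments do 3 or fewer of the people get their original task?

39158866

Sum C(11,i)·!(11-i) for i = 0..3:
  i=0: C(11,0)·!11 = 1·14684570 = 14684570
  i=1: C(11,1)·!10 = 11·1334961 = 14684571
  i=2: C(11,2)·!9 = 55·133496 = 7342280
  i=3: C(11,3)·!8 = 165·14833 = 2447445
Total = 39158866.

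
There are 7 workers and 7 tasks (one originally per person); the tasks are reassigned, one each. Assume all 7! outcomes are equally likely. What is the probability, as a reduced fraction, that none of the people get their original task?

Favorable outcomes: !7 = 1854.
Total outcomes: 7! = 5040.
Probability = 1854/5040 = 103/280.

103/280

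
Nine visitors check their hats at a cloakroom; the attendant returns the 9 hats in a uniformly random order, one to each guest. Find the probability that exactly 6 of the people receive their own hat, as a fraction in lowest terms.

1/2160

Favorable outcomes: C(9,6)·!3 = 84·2 = 168.
Total outcomes: 9! = 362880.
Probability = 168/362880 = 1/2160.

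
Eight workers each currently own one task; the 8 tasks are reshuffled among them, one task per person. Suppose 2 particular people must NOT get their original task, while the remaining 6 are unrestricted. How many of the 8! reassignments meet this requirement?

Let A_j be the event that the j-th constrained one is fixed. By inclusion-exclusion over the 2 events:
Σ_{j=0}^{2} (-1)^j C(2,j)(8-j)!
= C(2,0)·8! - C(2,1)·7! + C(2,2)·6!
= 40320 - 10080 + 720
= 30960

30960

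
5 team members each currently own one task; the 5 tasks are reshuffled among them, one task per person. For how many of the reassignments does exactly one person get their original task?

Choose which one of the 5 is fixed: C(5,1) = 5.
The other 4 form a derangement: !4 = 9.
Total: 5 × 9 = 45.

45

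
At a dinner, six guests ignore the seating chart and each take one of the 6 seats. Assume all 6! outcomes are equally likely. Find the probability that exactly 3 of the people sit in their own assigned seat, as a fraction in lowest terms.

Favorable outcomes: C(6,3)·!3 = 20·2 = 40.
Total outcomes: 6! = 720.
Probability = 40/720 = 1/18.

1/18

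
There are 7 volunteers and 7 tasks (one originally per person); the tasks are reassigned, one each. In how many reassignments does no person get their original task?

1854

Use !n = n·!(n-1) + (-1)^n.
!7 = 7·265 - 1 = 1854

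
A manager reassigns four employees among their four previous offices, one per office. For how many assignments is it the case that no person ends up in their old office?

The number of derangements of 4 is !4 = Σ_{k=0}^{4} (-1)^k·4!/k!
= 4! - 4!/1! + 4!/2! - 4!/3! + 4!/4!
= 24 - 24 + 12 - 4 + 1
= 9

9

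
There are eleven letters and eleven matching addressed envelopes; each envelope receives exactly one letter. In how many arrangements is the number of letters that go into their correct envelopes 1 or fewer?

# with exactly i fixed is C(11,i)·!(11-i); sum over i=0..1:
  i=0: C(11,0)·!11 = 1·14684570 = 14684570
  i=1: C(11,1)·!10 = 11·1334961 = 14684571
Total = 29369141.

29369141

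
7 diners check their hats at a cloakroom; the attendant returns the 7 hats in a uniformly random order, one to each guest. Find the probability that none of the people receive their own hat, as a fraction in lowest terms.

Favorable outcomes: !7 = 1854.
Total outcomes: 7! = 5040.
Probability = 1854/5040 = 103/280.

103/280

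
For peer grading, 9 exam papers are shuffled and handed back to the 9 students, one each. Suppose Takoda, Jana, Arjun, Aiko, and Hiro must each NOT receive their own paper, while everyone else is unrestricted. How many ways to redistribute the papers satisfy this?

Inclusion-exclusion on the 5 forbidden self-matches:
Σ_{j=0}^{5} (-1)^j C(5,j)(9-j)!
= C(5,0)·9! - C(5,1)·8! + C(5,2)·7! - C(5,3)·6! + C(5,4)·5! - C(5,5)·4!
= 362880 - 201600 + 50400 - 7200 + 600 - 24
= 205056

205056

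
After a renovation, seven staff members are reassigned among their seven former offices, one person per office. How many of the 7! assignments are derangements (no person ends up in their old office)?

1854

Recurrence: !7 = 7·!6 + (-1)^7.
!7 = 7·265 - 1 = 1854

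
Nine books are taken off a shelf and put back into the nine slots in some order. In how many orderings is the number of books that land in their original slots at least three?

# with exactly i fixed is C(9,i)·!(9-i); sum over i=3..9:
  i=3: C(9,3)·!6 = 84·265 = 22260
  i=4: C(9,4)·!5 = 126·44 = 5544
  i=5: C(9,5)·!4 = 126·9 = 1134
  i=6: C(9,6)·!3 = 84·2 = 168
  i=7: C(9,7)·!2 = 36·1 = 36
  i=8: C(9,8)·!1 = 9·0 = 0
  i=9: C(9,9)·!0 = 1·1 = 1
Total = 29143.

29143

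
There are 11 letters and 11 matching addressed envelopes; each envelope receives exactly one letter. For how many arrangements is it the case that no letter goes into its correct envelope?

The subfactorial !11 = [11!/e] (nearest integer).
11! = 39916800, and 39916800/e ≈ 14684570.08, so !11 = 14684570.

14684570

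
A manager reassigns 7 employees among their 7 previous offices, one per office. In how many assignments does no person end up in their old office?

The number of derangements of 7 is !7 = Σ_{k=0}^{7} (-1)^k·7!/k!
= 7! - 7!/1! + 7!/2! - 7!/3! + 7!/4! - 7!/5! + 7!/6! - 7!/7!
= 5040 - 5040 + 2520 - 840 + 210 - 42 + 7 - 1
= 1854

1854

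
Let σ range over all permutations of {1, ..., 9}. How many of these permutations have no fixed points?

133496

Recurrence: !9 = 8·(!8 + !7).
!9 = 8·(14833 + 1854) = 8·16687 = 133496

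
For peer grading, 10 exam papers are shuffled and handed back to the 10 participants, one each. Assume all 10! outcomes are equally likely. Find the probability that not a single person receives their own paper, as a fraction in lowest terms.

16481/44800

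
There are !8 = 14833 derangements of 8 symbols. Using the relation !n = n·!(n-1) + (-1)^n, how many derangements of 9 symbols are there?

!9 = 9·14833 - 1 = 133496.

133496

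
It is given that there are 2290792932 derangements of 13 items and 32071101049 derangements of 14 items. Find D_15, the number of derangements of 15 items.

D_15 = (15-1)·(D_14 + D_13) = 14·(32071101049 + 2290792932) = 14·34361893981 = 481066515734.

481066515734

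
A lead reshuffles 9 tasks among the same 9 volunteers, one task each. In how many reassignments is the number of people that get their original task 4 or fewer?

Sum C(9,i)·!(9-i) for i = 0..4:
  i=0: C(9,0)·!9 = 1·133496 = 133496
  i=1: C(9,1)·!8 = 9·14833 = 133497
  i=2: C(9,2)·!7 = 36·1854 = 66744
  i=3: C(9,3)·!6 = 84·265 = 22260
  i=4: C(9,4)·!5 = 126·44 = 5544
Total = 361541.

361541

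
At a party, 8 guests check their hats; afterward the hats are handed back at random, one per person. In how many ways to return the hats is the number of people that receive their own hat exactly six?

Choose which 6 of the 8 are fixed: C(8,6) = 28.
The remaining 2 must be deranged: !2 = 1.
Total: 28 × 1 = 28.

28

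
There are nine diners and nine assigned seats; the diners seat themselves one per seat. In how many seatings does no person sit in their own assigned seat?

133496

!9 is the nearest integer to 9!/e.
9! = 362880, and 362880/e ≈ 133496.09, so !9 = 133496.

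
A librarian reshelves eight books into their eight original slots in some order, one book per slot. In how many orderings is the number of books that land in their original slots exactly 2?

7420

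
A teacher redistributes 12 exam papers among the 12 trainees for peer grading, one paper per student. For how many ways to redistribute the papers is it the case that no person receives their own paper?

176214841

The number of derangements of 12 is !12 = Σ_{k=0}^{12} (-1)^k·12!/k!
= 12! - 12!/1! + 12!/2! - 12!/3! + 12!/4! - 12!/5! + 12!/6! - 12!/7! + 12!/8! - 12!/9! + 12!/10! - 12!/11! + 12!/12!
= 479001600 - 479001600 + 239500800 - 79833600 + 19958400 - 3991680 + 665280 - 95040 + 11880 - 1320 + 132 - 12 + 1
= 176214841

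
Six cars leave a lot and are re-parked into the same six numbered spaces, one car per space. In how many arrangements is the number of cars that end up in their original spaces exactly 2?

Choose which 2 of the 6 are fixed: C(6,2) = 15.
The remaining 4 must be deranged: !4 = 9.
Total: 15 × 9 = 135.

135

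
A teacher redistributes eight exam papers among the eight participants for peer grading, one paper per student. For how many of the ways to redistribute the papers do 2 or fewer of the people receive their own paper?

# with exactly i fixed is C(8,i)·!(8-i); sum over i=0..2:
  i=0: C(8,0)·!8 = 1·14833 = 14833
  i=1: C(8,1)·!7 = 8·1854 = 14832
  i=2: C(8,2)·!6 = 28·265 = 7420
Total = 37085.

37085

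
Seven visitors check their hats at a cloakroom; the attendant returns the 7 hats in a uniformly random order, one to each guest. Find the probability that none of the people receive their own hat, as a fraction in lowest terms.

103/280

Favorable outcomes: !7 = 1854.
Total outcomes: 7! = 5040.
Probability = 1854/5040 = 103/280.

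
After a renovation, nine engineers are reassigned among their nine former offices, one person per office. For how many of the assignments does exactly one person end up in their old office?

133497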